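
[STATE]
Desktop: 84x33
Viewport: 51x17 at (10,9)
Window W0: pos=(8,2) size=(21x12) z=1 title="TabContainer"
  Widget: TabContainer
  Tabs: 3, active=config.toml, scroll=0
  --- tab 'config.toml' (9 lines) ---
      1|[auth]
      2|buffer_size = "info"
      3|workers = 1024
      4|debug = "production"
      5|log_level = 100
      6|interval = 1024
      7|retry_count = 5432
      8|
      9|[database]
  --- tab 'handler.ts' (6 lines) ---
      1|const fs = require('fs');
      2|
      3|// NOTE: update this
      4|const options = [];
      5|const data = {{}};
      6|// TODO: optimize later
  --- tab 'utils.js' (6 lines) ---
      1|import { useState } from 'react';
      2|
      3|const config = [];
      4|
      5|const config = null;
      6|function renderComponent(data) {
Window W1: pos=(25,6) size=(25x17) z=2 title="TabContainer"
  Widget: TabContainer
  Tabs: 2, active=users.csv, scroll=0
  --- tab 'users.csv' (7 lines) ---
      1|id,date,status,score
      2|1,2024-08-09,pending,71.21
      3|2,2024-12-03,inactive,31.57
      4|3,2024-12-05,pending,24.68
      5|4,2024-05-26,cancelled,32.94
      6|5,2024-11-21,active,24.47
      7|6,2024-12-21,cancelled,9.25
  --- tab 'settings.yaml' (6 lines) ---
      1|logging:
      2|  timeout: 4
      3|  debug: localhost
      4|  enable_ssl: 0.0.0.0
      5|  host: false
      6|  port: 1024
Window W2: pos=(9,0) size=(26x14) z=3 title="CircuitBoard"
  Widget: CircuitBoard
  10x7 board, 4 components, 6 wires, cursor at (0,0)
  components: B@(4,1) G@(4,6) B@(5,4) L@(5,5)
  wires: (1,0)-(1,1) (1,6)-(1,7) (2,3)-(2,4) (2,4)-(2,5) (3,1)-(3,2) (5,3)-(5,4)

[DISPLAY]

                        ┃v]│ settings.y┃           
3       · ─ ·           ┃──────────────┃           
                        ┃tatus,score   ┃           
4       B               ┃-09,pending,71┃           
━━━━━━━━━━━━━━━━━━━━━━━━┛-03,inactive,3┃           
               ┃3,2024-12-05,pending,24┃           
               ┃4,2024-05-26,cancelled,┃           
               ┃5,2024-11-21,active,24.┃           
               ┃6,2024-12-21,cancelled,┃           
               ┃                       ┃           
               ┃                       ┃           
               ┃                       ┃           
               ┃                       ┃           
               ┗━━━━━━━━━━━━━━━━━━━━━━━┛           
                                                   
                                                   
                                                   


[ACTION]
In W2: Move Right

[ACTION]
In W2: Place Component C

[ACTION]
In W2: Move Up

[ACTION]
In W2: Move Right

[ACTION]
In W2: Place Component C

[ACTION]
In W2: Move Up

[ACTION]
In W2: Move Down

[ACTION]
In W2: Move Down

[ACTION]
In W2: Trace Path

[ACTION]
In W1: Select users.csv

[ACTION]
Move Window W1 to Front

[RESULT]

               ┃[users.csv]│ settings.y┃           
3       · ─ ·  ┃───────────────────────┃           
               ┃id,date,status,score   ┃           
4       B      ┃1,2024-08-09,pending,71┃           
━━━━━━━━━━━━━━━┃2,2024-12-03,inactive,3┃           
               ┃3,2024-12-05,pending,24┃           
               ┃4,2024-05-26,cancelled,┃           
               ┃5,2024-11-21,active,24.┃           
               ┃6,2024-12-21,cancelled,┃           
               ┃                       ┃           
               ┃                       ┃           
               ┃                       ┃           
               ┃                       ┃           
               ┗━━━━━━━━━━━━━━━━━━━━━━━┛           
                                                   
                                                   
                                                   


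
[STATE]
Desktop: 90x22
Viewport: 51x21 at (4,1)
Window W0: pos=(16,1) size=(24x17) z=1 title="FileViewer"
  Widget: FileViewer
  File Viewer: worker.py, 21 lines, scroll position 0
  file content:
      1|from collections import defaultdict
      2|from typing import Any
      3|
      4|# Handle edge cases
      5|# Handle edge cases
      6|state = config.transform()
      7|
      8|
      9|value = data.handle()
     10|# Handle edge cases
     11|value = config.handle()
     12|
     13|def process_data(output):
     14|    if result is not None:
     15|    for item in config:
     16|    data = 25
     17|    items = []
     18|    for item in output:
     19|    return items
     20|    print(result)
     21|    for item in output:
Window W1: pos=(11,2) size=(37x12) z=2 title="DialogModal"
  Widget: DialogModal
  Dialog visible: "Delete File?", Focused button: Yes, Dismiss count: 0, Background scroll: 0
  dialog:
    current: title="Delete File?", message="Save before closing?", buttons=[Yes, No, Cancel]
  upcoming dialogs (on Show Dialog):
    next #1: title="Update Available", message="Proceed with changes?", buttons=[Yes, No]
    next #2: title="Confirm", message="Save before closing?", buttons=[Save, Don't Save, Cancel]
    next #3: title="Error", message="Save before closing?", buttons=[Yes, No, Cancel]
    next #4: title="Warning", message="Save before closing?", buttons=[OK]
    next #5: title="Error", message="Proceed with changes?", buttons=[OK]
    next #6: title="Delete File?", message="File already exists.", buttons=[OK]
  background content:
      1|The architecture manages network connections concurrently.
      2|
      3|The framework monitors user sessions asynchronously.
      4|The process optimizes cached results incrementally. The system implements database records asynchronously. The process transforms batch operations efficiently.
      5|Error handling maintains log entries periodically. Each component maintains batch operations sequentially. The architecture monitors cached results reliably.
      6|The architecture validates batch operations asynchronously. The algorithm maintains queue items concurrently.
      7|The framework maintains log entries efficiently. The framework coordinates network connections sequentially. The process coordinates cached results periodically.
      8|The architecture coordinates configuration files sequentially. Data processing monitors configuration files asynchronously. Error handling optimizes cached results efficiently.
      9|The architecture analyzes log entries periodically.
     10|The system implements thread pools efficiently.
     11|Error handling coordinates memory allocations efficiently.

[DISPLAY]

            ┏━━━━━━━━━━━━━━━━━━━━━━┓               
       ┏━━━━━━━━━━━━━━━━━━━━━━━━━━━━━━━━━━━┓       
       ┃ DialogModal                       ┃       
       ┠───────────────────────────────────┨       
       ┃The architecture manages network co┃       
       ┃     ┌──────────────────────┐      ┃       
       ┃The f│     Delete File?     │ession┃       
       ┃The p│ Save before closing? │result┃       
       ┃Error│ [Yes]  No   Cancel   │entrie┃       
       ┃The a└──────────────────────┘tch op┃       
       ┃The framework maintains log entries┃       
       ┃The architecture coordinates config┃       
       ┗━━━━━━━━━━━━━━━━━━━━━━━━━━━━━━━━━━━┛       
            ┃value = config.handle░┃               
            ┃                     ░┃               
            ┃def process_data(outp▼┃               
            ┗━━━━━━━━━━━━━━━━━━━━━━┛               
                                                   
                                                   
                                                   
                                                   


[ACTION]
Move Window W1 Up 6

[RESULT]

       ┃ DialogModal                       ┃       
       ┠───────────────────────────────────┨       
       ┃The architecture manages network co┃       
       ┃     ┌──────────────────────┐      ┃       
       ┃The f│     Delete File?     │ession┃       
       ┃The p│ Save before closing? │result┃       
       ┃Error│ [Yes]  No   Cancel   │entrie┃       
       ┃The a└──────────────────────┘tch op┃       
       ┃The framework maintains log entries┃       
       ┃The architecture coordinates config┃       
       ┗━━━━━━━━━━━━━━━━━━━━━━━━━━━━━━━━━━━┛       
            ┃value = data.handle()░┃               
            ┃# Handle edge cases  ░┃               
            ┃value = config.handle░┃               
            ┃                     ░┃               
            ┃def process_data(outp▼┃               
            ┗━━━━━━━━━━━━━━━━━━━━━━┛               
                                                   
                                                   
                                                   
                                                   


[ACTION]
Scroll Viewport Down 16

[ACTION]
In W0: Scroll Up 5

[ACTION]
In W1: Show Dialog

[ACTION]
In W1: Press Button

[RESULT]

       ┃ DialogModal                       ┃       
       ┠───────────────────────────────────┨       
       ┃The architecture manages network co┃       
       ┃                                   ┃       
       ┃The framework monitors user session┃       
       ┃The process optimizes cached result┃       
       ┃Error handling maintains log entrie┃       
       ┃The architecture validates batch op┃       
       ┃The framework maintains log entries┃       
       ┃The architecture coordinates config┃       
       ┗━━━━━━━━━━━━━━━━━━━━━━━━━━━━━━━━━━━┛       
            ┃value = data.handle()░┃               
            ┃# Handle edge cases  ░┃               
            ┃value = config.handle░┃               
            ┃                     ░┃               
            ┃def process_data(outp▼┃               
            ┗━━━━━━━━━━━━━━━━━━━━━━┛               
                                                   
                                                   
                                                   
                                                   


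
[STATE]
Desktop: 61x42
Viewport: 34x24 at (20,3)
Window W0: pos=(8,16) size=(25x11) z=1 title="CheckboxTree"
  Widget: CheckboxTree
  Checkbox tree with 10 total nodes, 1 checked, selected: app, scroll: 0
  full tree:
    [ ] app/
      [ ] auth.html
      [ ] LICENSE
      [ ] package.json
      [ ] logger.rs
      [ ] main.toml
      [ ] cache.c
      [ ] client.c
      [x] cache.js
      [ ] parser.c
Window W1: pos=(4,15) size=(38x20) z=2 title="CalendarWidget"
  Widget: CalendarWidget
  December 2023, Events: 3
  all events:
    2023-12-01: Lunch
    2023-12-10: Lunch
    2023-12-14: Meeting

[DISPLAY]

                                  
                                  
                                  
                                  
                                  
                                  
                                  
                                  
                                  
                                  
                                  
                                  
━━━━━━━━━━━━━━━━━━━━━┓            
                     ┃            
─────────────────────┨            
mber 2023            ┃            
Sa Su                ┃            
  2  3               ┃            
 9 10*               ┃            
 16 17               ┃            
23 24                ┃            
30 31                ┃            
                     ┃            
                     ┃            


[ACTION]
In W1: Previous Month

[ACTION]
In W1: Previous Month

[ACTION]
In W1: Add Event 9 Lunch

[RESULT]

                                  
                                  
                                  
                                  
                                  
                                  
                                  
                                  
                                  
                                  
                                  
                                  
━━━━━━━━━━━━━━━━━━━━━┓            
                     ┃            
─────────────────────┨            
ober 2023            ┃            
Sa Su                ┃            
    1                ┃            
 7  8                ┃            
 14 15               ┃            
21 22                ┃            
28 29                ┃            
                     ┃            
                     ┃            


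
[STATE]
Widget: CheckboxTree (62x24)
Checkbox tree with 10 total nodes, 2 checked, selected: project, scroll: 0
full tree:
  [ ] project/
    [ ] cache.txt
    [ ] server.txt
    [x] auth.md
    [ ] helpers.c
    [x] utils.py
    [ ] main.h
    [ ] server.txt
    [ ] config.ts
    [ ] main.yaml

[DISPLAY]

>[-] project/                                                 
   [ ] cache.txt                                              
   [ ] server.txt                                             
   [x] auth.md                                                
   [ ] helpers.c                                              
   [x] utils.py                                               
   [ ] main.h                                                 
   [ ] server.txt                                             
   [ ] config.ts                                              
   [ ] main.yaml                                              
                                                              
                                                              
                                                              
                                                              
                                                              
                                                              
                                                              
                                                              
                                                              
                                                              
                                                              
                                                              
                                                              
                                                              


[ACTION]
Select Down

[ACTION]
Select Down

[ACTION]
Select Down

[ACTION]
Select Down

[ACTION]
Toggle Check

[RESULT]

 [-] project/                                                 
   [ ] cache.txt                                              
   [ ] server.txt                                             
   [x] auth.md                                                
>  [x] helpers.c                                              
   [x] utils.py                                               
   [ ] main.h                                                 
   [ ] server.txt                                             
   [ ] config.ts                                              
   [ ] main.yaml                                              
                                                              
                                                              
                                                              
                                                              
                                                              
                                                              
                                                              
                                                              
                                                              
                                                              
                                                              
                                                              
                                                              
                                                              


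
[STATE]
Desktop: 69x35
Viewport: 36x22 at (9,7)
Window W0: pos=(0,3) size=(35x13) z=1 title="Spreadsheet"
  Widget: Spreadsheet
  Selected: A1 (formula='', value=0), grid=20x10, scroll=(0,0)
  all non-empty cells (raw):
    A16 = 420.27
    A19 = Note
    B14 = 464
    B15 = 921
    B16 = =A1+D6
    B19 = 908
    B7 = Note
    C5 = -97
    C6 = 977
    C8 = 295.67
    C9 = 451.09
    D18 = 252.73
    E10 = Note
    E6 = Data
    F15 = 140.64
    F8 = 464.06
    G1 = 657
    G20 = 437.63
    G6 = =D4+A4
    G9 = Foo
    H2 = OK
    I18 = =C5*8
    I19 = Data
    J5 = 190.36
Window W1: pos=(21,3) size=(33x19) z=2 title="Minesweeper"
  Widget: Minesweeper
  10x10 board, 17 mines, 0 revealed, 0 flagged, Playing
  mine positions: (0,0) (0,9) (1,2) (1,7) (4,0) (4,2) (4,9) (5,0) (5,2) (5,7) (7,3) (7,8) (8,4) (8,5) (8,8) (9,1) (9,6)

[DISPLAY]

       B    ┃■■■■■■■■■■             
------------┃■■■■■■■■■■             
 [0]       0┃■■■■■■■■■■             
   0       0┃■■■■■■■■■■             
   0       0┃■■■■■■■■■■             
   0       0┃■■■■■■■■■■             
   0       0┃■■■■■■■■■■             
   0       0┃■■■■■■■■■■             
━━━━━━━━━━━━┃■■■■■■■■■■             
            ┃                       
            ┃                       
            ┃                       
            ┃                       
            ┃                       
            ┗━━━━━━━━━━━━━━━━━━━━━━━
                                    
                                    
                                    
                                    
                                    
                                    
                                    


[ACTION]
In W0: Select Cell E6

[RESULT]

       B    ┃■■■■■■■■■■             
------------┃■■■■■■■■■■             
   0       0┃■■■■■■■■■■             
   0       0┃■■■■■■■■■■             
   0       0┃■■■■■■■■■■             
   0       0┃■■■■■■■■■■             
   0       0┃■■■■■■■■■■             
   0       0┃■■■■■■■■■■             
━━━━━━━━━━━━┃■■■■■■■■■■             
            ┃                       
            ┃                       
            ┃                       
            ┃                       
            ┃                       
            ┗━━━━━━━━━━━━━━━━━━━━━━━
                                    
                                    
                                    
                                    
                                    
                                    
                                    


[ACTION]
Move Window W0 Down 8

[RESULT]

            ┃■■■■■■■■■■             
            ┃■■■■■■■■■■             
            ┃■■■■■■■■■■             
            ┃■■■■■■■■■■             
━━━━━━━━━━━━┃■■■■■■■■■■             
heet        ┃■■■■■■■■■■             
────────────┃■■■■■■■■■■             
            ┃■■■■■■■■■■             
       B    ┃■■■■■■■■■■             
------------┃                       
   0       0┃                       
   0       0┃                       
   0       0┃                       
   0       0┃                       
   0       0┗━━━━━━━━━━━━━━━━━━━━━━━
   0       0     977     ┃          
━━━━━━━━━━━━━━━━━━━━━━━━━┛          
                                    
                                    
                                    
                                    
                                    


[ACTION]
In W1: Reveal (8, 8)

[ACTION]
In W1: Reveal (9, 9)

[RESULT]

            ┃■■✹■■■■✹■■             
            ┃■■■■■■■■■■             
            ┃■■■■■■■■■■             
            ┃✹■✹■■■■■■✹             
━━━━━━━━━━━━┃✹■✹■■■■✹■■             
heet        ┃■■■■■■■■■■             
────────────┃■■■✹■■■■✹■             
            ┃■■■■✹✹■■✹■             
       B    ┃■✹■■■■✹■■■             
------------┃                       
   0       0┃                       
   0       0┃                       
   0       0┃                       
   0       0┃                       
   0       0┗━━━━━━━━━━━━━━━━━━━━━━━
   0       0     977     ┃          
━━━━━━━━━━━━━━━━━━━━━━━━━┛          
                                    
                                    
                                    
                                    
                                    


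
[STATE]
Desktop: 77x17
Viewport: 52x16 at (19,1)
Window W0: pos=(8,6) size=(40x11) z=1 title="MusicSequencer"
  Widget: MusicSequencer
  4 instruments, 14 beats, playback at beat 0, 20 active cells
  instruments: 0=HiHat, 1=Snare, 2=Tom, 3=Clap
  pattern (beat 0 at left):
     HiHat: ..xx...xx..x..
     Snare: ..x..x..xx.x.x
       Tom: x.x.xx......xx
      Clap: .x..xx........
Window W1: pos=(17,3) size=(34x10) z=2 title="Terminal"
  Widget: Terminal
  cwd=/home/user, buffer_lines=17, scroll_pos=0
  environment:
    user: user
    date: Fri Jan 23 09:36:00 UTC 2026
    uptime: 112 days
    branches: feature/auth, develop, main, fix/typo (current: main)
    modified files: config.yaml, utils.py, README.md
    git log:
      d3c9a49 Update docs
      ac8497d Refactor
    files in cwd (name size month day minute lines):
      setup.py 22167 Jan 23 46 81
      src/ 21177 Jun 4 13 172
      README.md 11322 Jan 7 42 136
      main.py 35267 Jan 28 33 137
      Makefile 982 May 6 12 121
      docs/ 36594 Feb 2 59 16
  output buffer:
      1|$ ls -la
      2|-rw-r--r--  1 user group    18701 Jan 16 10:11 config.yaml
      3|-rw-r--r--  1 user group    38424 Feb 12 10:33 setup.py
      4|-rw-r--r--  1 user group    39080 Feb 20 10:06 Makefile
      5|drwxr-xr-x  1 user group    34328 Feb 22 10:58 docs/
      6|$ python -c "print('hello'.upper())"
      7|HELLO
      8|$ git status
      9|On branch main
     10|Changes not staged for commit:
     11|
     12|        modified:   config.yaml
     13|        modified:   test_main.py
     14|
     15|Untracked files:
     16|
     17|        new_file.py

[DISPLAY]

                                                    
                                                    
━━━━━━━━━━━━━━━━━━━━━━━━━━━━━━━┓                    
Terminal                       ┃                    
───────────────────────────────┨                    
 ls -la                        ┃                    
rw-r--r--  1 user group    1870┃                    
rw-r--r--  1 user group    3842┃                    
rw-r--r--  1 user group    3908┃                    
rwxr-xr-x  1 user group    3432┃                    
 python -c "print('hello'.upper┃                    
━━━━━━━━━━━━━━━━━━━━━━━━━━━━━━━┛                    
██········                  ┃                       
                            ┃                       
                            ┃                       
━━━━━━━━━━━━━━━━━━━━━━━━━━━━┛                       


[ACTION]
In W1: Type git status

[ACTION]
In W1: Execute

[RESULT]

                                                    
                                                    
━━━━━━━━━━━━━━━━━━━━━━━━━━━━━━━┓                    
Terminal                       ┃                    
───────────────────────────────┨                    
hanges not staged for commit:  ┃                    
                               ┃                    
       modified:   config.yaml ┃                    
       modified:   utils.py    ┃                    
       modified:   README.md   ┃                    
 █                             ┃                    
━━━━━━━━━━━━━━━━━━━━━━━━━━━━━━━┛                    
██········                  ┃                       
                            ┃                       
                            ┃                       
━━━━━━━━━━━━━━━━━━━━━━━━━━━━┛                       


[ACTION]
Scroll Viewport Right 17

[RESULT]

                                                    
                                                    
━━━━━━━━━━━━━━━━━━━━━━━━━┓                          
al                       ┃                          
─────────────────────────┨                          
 not staged for commit:  ┃                          
                         ┃                          
 modified:   config.yaml ┃                          
 modified:   utils.py    ┃                          
 modified:   README.md   ┃                          
                         ┃                          
━━━━━━━━━━━━━━━━━━━━━━━━━┛                          
····                  ┃                             
                      ┃                             
                      ┃                             
━━━━━━━━━━━━━━━━━━━━━━┛                             


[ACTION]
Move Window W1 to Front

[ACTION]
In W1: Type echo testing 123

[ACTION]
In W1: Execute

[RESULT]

                                                    
                                                    
━━━━━━━━━━━━━━━━━━━━━━━━━┓                          
al                       ┃                          
─────────────────────────┨                          
 modified:   config.yaml ┃                          
 modified:   utils.py    ┃                          
 modified:   README.md   ┃                          
testing 123              ┃                          
 123                     ┃                          
                         ┃                          
━━━━━━━━━━━━━━━━━━━━━━━━━┛                          
····                  ┃                             
                      ┃                             
                      ┃                             
━━━━━━━━━━━━━━━━━━━━━━┛                             


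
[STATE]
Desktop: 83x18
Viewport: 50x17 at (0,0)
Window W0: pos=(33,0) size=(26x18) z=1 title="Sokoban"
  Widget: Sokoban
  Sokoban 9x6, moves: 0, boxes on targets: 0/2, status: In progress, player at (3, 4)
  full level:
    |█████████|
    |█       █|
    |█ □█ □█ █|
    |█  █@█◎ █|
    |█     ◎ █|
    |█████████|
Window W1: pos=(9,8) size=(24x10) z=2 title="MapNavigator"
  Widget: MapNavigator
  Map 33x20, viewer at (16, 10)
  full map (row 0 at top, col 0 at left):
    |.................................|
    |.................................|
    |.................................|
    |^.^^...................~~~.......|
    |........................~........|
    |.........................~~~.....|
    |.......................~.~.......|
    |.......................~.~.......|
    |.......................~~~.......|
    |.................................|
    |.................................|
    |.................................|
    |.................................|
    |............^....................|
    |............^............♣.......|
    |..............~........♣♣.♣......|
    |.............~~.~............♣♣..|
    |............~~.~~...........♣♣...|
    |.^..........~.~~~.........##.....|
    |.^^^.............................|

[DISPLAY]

                                 ┏━━━━━━━━━━━━━━━━
                                 ┃ Sokoban        
                                 ┠────────────────
                                 ┃█████████       
                                 ┃█       █       
                                 ┃█ □█ □█ █       
                                 ┃█  █@█◎ █       
                                 ┃█     ◎ █       
         ┏━━━━━━━━━━━━━━━━━━━━━━┓┃█████████       
         ┃ MapNavigator         ┃┃Moves: 0  0/2   
         ┠──────────────────────┨┃                
         ┃..................~.~.┃┃                
         ┃..................~~~.┃┃                
         ┃......................┃┃                
         ┃...........@..........┃┃                
         ┃......................┃┃                
         ┃......................┃┃                


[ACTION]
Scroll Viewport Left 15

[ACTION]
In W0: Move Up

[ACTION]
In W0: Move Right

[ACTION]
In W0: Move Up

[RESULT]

                                 ┏━━━━━━━━━━━━━━━━
                                 ┃ Sokoban        
                                 ┠────────────────
                                 ┃█████████       
                                 ┃█   @   █       
                                 ┃█ □█ □█ █       
                                 ┃█  █ █◎ █       
                                 ┃█     ◎ █       
         ┏━━━━━━━━━━━━━━━━━━━━━━┓┃█████████       
         ┃ MapNavigator         ┃┃Moves: 2  0/2   
         ┠──────────────────────┨┃                
         ┃..................~.~.┃┃                
         ┃..................~~~.┃┃                
         ┃......................┃┃                
         ┃...........@..........┃┃                
         ┃......................┃┃                
         ┃......................┃┃                


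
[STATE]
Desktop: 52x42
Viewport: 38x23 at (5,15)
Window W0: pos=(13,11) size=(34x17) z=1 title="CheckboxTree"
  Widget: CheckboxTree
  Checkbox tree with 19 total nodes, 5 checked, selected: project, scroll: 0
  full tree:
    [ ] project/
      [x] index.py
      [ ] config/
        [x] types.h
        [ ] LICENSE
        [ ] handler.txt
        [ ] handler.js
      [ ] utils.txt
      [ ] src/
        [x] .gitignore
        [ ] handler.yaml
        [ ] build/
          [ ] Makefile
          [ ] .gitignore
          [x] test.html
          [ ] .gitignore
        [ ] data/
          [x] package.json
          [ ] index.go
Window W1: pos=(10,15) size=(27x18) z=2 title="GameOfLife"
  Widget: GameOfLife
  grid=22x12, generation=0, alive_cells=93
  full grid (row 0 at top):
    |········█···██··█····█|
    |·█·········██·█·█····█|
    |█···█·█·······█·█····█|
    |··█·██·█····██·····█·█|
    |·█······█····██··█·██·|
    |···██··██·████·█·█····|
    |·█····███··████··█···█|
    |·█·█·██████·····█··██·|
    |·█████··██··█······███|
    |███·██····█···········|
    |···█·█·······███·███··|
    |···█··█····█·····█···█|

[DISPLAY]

     ┏━━━━━━━━━━━━━━━━━━━━━━━━━┓      
     ┃ GameOfLife              ┃      
     ┠─────────────────────────┨      
     ┃Gen: 0                   ┃      
     ┃········█···██··█····█   ┃      
     ┃·█·········██·█·█····█   ┃      
     ┃█···█·█·······█·█····█   ┃      
     ┃··█·██·█····██·····█·█   ┃      
     ┃·█······█····██··█·██·   ┃      
     ┃···██··██·████·█·█····   ┃      
     ┃·█····███··████··█···█   ┃      
     ┃·█·█·██████·····█··██·   ┃      
     ┃·█████··██··█······███   ┃━━━━━━
     ┃███·██····█···········   ┃      
     ┃···█·█·······███·███··   ┃      
     ┃···█··█····█·····█···█   ┃      
     ┃                         ┃      
     ┗━━━━━━━━━━━━━━━━━━━━━━━━━┛      
                                      
                                      
                                      
                                      
                                      


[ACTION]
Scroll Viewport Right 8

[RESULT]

━━━━━━━━━━━━━━━━━━━━━━━┓         ┃    
ameOfLife              ┃         ┃    
───────────────────────┨         ┃    
n: 0                   ┃         ┃    
······█···██··█····█   ┃         ┃    
·········██·█·█····█   ┃         ┃    
··█·█·······█·█····█   ┃         ┃    
█·██·█····██·····█·█   ┃         ┃    
······█····██··█·██·   ┃         ┃    
·██··██·████·█·█····   ┃         ┃    
····███··████··█···█   ┃         ┃    
·█·██████·····█··██·   ┃         ┃    
████··██··█······███   ┃━━━━━━━━━┛    
█·██····█···········   ┃              
·█·█·······███·███··   ┃              
·█··█····█·····█···█   ┃              
                       ┃              
━━━━━━━━━━━━━━━━━━━━━━━┛              
                                      
                                      
                                      
                                      
                                      


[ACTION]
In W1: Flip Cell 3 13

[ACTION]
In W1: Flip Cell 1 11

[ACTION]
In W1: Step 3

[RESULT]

━━━━━━━━━━━━━━━━━━━━━━━┓         ┃    
ameOfLife              ┃         ┃    
───────────────────────┨         ┃    
n: 3                   ┃         ┃    
··········█···█·····   ┃         ┃    
··········█·····████   ┃         ┃    
·····█·············█   ┃         ┃    
······██·········█·█   ┃         ┃    
·█··█··█····█·██·█·█   ┃         ┃    
·██·██·█····█··██·██   ┃         ┃    
·██·█··········██·██   ┃         ┃    
█·············██··█·   ┃         ┃    
············█·█··█··   ┃━━━━━━━━━┛    
··█·█······████·····   ┃              
···········██·█·██··   ┃              
··█·█········█······   ┃              
                       ┃              
━━━━━━━━━━━━━━━━━━━━━━━┛              
                                      
                                      
                                      
                                      
                                      


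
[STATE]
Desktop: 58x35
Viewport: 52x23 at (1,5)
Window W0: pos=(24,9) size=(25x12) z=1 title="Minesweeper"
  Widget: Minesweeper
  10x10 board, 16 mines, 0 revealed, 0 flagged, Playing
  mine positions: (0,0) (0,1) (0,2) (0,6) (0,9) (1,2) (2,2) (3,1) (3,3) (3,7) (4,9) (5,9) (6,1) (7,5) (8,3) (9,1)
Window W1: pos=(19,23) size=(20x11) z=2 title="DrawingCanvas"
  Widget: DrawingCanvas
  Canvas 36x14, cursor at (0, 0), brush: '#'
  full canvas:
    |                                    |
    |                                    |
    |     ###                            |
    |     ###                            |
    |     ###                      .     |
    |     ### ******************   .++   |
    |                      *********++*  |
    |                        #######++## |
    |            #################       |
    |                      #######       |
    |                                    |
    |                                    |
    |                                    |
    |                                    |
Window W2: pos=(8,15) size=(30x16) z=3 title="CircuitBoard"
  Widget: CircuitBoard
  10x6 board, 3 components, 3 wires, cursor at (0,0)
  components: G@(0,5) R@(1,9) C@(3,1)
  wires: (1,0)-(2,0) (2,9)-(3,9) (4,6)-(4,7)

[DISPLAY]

                                                    
                                                    
                                                    
                                                    
                       ┏━━━━━━━━━━━━━━━━━━━━━━━┓    
                       ┃ Minesweeper           ┃    
                       ┠───────────────────────┨    
                       ┃■■■■■■■■■■             ┃    
                       ┃■■■■■■■■■■             ┃    
                       ┃■■■■■■■■■■             ┃    
       ┏━━━━━━━━━━━━━━━━━━━━━━━━━━━━┓          ┃    
       ┃ CircuitBoard               ┃          ┃    
       ┠────────────────────────────┨          ┃    
       ┃   0 1 2 3 4 5 6 7 8 9      ┃          ┃    
       ┃0  [.]                  G   ┃          ┃    
       ┃                            ┃━━━━━━━━━━┛    
       ┃1   ·                       ┃               
       ┃    │                       ┃               
       ┃2   ·                       ┃┓              
       ┃                            ┃┃              
       ┃3       C                   ┃┨              
       ┃                            ┃┃              
       ┃4                           ┃┃              


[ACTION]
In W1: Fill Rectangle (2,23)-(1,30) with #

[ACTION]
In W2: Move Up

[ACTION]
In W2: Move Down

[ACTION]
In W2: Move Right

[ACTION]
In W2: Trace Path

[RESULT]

                                                    
                                                    
                                                    
                                                    
                       ┏━━━━━━━━━━━━━━━━━━━━━━━┓    
                       ┃ Minesweeper           ┃    
                       ┠───────────────────────┨    
                       ┃■■■■■■■■■■             ┃    
                       ┃■■■■■■■■■■             ┃    
                       ┃■■■■■■■■■■             ┃    
       ┏━━━━━━━━━━━━━━━━━━━━━━━━━━━━┓          ┃    
       ┃ CircuitBoard               ┃          ┃    
       ┠────────────────────────────┨          ┃    
       ┃   0 1 2 3 4 5 6 7 8 9      ┃          ┃    
       ┃0                       G   ┃          ┃    
       ┃                            ┃━━━━━━━━━━┛    
       ┃1   ·  [.]                  ┃               
       ┃    │                       ┃               
       ┃2   ·                       ┃┓              
       ┃                            ┃┃              
       ┃3       C                   ┃┨              
       ┃                            ┃┃              
       ┃4                           ┃┃              
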